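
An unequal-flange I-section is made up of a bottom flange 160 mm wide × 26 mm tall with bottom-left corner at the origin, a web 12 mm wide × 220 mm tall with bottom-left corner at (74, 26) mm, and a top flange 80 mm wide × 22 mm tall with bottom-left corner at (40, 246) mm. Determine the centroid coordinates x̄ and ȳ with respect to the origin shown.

bottom flange: A = 160 × 26 = 4160.00, centroid at (80.00, 13.00).
web: A = 12 × 220 = 2640.00, centroid at (80.00, 136.00).
top flange: A = 80 × 22 = 1760.00, centroid at (80.00, 257.00).
ΣA = 8560.00 mm², ΣAx̄ = 684800.00 mm³, ΣAȳ = 865440.00 mm³.
x̄ = 684800.00/8560.00 = 80.00 mm; ȳ = 865440.00/8560.00 = 101.10 mm.

x̄ = 80.00 mm, ȳ = 101.10 mm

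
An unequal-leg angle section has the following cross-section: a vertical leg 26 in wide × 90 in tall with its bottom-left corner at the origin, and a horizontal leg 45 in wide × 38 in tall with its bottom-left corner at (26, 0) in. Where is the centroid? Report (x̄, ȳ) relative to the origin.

x̄ = 27.99 in, ȳ = 34.02 in

Part | A | x̄ᵢ | ȳᵢ | A·x̄ᵢ | A·ȳᵢ
vertical leg | 2340.00 | 13.00 | 45.00 | 30420.00 | 105300.00
horizontal leg | 1710.00 | 48.50 | 19.00 | 82935.00 | 32490.00
Σ | 4050.00 |  |  | 113355.00 | 137790.00
x̄ = 113355.00 / 4050.00 = 27.99 in
ȳ = 137790.00 / 4050.00 = 34.02 in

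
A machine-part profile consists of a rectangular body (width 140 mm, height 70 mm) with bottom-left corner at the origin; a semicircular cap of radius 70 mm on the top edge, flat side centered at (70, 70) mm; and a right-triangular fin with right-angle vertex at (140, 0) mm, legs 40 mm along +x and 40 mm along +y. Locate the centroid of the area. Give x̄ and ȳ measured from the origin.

rectangular body: A = 140 × 70 = 9800.00, centroid at (70.00, 35.00).
semicircular top: A = ½π·70² = 7696.90, centroid at (70.00, 99.71).
triangular fin: A = ½·40·40 = 800.00, centroid at (153.33, 13.33).
ΣA = 18296.90 mm²
ΣAx̄ = (9800.00)(70.00) + (7696.90)(70.00) + (800.00)(153.33) = 1347449.81 mm³
ΣAȳ = (9800.00)(35.00) + (7696.90)(99.71) + (800.00)(13.33) = 1121116.47 mm³
x̄ = 1347449.81 / 18296.90 = 73.64 mm
ȳ = 1121116.47 / 18296.90 = 61.27 mm

x̄ = 73.64 mm, ȳ = 61.27 mm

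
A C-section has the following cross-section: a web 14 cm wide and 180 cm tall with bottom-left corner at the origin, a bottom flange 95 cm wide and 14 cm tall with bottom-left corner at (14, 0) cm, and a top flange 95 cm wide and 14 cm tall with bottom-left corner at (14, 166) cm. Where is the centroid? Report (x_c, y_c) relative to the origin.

x_c = 34.99 cm, y_c = 90.00 cm

web: A = 14 × 180 = 2520.00, centroid at (7.00, 90.00).
bottom flange: A = 95 × 14 = 1330.00, centroid at (61.50, 7.00).
top flange: A = 95 × 14 = 1330.00, centroid at (61.50, 173.00).
ΣA = 5180.00 cm², ΣAx_c = 181230.00 cm³, ΣAy_c = 466200.00 cm³.
x_c = 181230.00/5180.00 = 34.99 cm; y_c = 466200.00/5180.00 = 90.00 cm.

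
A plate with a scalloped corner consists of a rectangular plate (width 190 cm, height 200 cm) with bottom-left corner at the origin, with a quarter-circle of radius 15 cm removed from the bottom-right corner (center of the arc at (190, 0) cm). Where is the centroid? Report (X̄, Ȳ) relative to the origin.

plate: A = 190 × 200 = 38000.00, centroid at (95.00, 100.00).
removed quarter-circle: A = −¼π·15² = -176.71, centroid at (183.63, 6.37).
ΣA = 37823.29 cm², ΣAX̄ = 3577549.23 cm³, ΣAȲ = 3798875.00 cm³.
X̄ = 3577549.23/37823.29 = 94.59 cm; Ȳ = 3798875.00/37823.29 = 100.44 cm.

X̄ = 94.59 cm, Ȳ = 100.44 cm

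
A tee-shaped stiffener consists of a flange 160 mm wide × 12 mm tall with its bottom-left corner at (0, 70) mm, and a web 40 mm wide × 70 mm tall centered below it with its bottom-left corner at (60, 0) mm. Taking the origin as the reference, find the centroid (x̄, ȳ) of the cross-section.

web: A = 40 × 70 = 2800.00, centroid at (80.00, 35.00).
flange: A = 160 × 12 = 1920.00, centroid at (80.00, 76.00).
ΣA = 4720.00 mm², ΣAx̄ = 377600.00 mm³, ΣAȳ = 243920.00 mm³.
x̄ = 377600.00/4720.00 = 80.00 mm; ȳ = 243920.00/4720.00 = 51.68 mm.

x̄ = 80.00 mm, ȳ = 51.68 mm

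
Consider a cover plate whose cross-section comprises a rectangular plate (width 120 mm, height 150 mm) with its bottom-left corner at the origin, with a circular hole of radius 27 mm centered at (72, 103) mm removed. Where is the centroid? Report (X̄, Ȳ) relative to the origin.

X̄ = 58.25 mm, Ȳ = 70.92 mm

Part | A | x̄ᵢ | ȳᵢ | A·x̄ᵢ | A·ȳᵢ
plate | 18000.00 | 60.00 | 75.00 | 1080000.00 | 1350000.00
hole | -2290.22 | 72.00 | 103.00 | -164895.92 | -235892.77
Σ | 15709.78 |  |  | 915104.08 | 1114107.23
X̄ = 915104.08 / 15709.78 = 58.25 mm
Ȳ = 1114107.23 / 15709.78 = 70.92 mm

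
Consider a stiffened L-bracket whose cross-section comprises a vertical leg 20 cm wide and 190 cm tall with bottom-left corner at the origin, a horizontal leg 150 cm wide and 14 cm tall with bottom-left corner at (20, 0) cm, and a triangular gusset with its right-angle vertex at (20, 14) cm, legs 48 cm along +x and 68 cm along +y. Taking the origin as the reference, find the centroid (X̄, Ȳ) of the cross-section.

Part | A | x̄ᵢ | ȳᵢ | A·x̄ᵢ | A·ȳᵢ
vertical leg | 3800.00 | 10.00 | 95.00 | 38000.00 | 361000.00
horizontal leg | 2100.00 | 95.00 | 7.00 | 199500.00 | 14700.00
gusset | 1632.00 | 36.00 | 36.67 | 58752.00 | 59840.00
Σ | 7532.00 |  |  | 296252.00 | 435540.00
X̄ = 296252.00 / 7532.00 = 39.33 cm
Ȳ = 435540.00 / 7532.00 = 57.83 cm

X̄ = 39.33 cm, Ȳ = 57.83 cm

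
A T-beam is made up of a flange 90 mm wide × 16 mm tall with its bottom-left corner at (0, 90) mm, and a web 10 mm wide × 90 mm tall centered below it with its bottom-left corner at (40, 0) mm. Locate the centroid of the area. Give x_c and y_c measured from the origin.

web: A = 10 × 90 = 900.00, centroid at (45.00, 45.00).
flange: A = 90 × 16 = 1440.00, centroid at (45.00, 98.00).
ΣA = 2340.00 mm², ΣAx_c = 105300.00 mm³, ΣAy_c = 181620.00 mm³.
x_c = 105300.00/2340.00 = 45.00 mm; y_c = 181620.00/2340.00 = 77.62 mm.

x_c = 45.00 mm, y_c = 77.62 mm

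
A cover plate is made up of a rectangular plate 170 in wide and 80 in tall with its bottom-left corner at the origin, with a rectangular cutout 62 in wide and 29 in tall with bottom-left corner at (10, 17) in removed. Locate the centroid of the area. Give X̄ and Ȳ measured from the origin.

Part | A | x̄ᵢ | ȳᵢ | A·x̄ᵢ | A·ȳᵢ
plate | 13600.00 | 85.00 | 40.00 | 1156000.00 | 544000.00
hole | -1798.00 | 41.00 | 31.50 | -73718.00 | -56637.00
Σ | 11802.00 |  |  | 1082282.00 | 487363.00
X̄ = 1082282.00 / 11802.00 = 91.70 in
Ȳ = 487363.00 / 11802.00 = 41.29 in

X̄ = 91.70 in, Ȳ = 41.29 in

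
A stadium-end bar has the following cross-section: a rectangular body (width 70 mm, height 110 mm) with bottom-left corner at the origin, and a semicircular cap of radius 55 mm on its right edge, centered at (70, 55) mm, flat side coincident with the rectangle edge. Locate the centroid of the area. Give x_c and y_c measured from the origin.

x_c = 57.26 mm, y_c = 55.00 mm

Part | A | x̄ᵢ | ȳᵢ | A·x̄ᵢ | A·ȳᵢ
rectangular body | 7700.00 | 35.00 | 55.00 | 269500.00 | 423500.00
semicircular end | 4751.66 | 93.34 | 55.00 | 443532.79 | 261341.24
Σ | 12451.66 |  |  | 713032.79 | 684841.24
x_c = 713032.79 / 12451.66 = 57.26 mm
y_c = 684841.24 / 12451.66 = 55.00 mm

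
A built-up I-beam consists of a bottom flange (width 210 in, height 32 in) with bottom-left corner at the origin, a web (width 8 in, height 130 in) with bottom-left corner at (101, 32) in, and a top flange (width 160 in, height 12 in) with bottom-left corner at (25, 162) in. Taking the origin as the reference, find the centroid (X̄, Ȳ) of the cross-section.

bottom flange: A = 210 × 32 = 6720.00, centroid at (105.00, 16.00).
web: A = 8 × 130 = 1040.00, centroid at (105.00, 97.00).
top flange: A = 160 × 12 = 1920.00, centroid at (105.00, 168.00).
ΣA = 9680.00 in²
ΣAX̄ = (6720.00)(105.00) + (1040.00)(105.00) + (1920.00)(105.00) = 1016400.00 in³
ΣAȲ = (6720.00)(16.00) + (1040.00)(97.00) + (1920.00)(168.00) = 530960.00 in³
X̄ = 1016400.00 / 9680.00 = 105.00 in
Ȳ = 530960.00 / 9680.00 = 54.85 in

X̄ = 105.00 in, Ȳ = 54.85 in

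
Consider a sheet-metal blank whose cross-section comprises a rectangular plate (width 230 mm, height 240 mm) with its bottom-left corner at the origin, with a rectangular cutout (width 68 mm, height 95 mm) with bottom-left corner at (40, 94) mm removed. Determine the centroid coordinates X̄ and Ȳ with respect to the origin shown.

X̄ = 120.43 mm, Ȳ = 117.15 mm

plate: A = 230 × 240 = 55200.00, centroid at (115.00, 120.00).
hole: A = −(68 × 95) = -6460.00, centroid at (74.00, 141.50).
ΣA = 48740.00 mm², ΣAX̄ = 5869960.00 mm³, ΣAȲ = 5709910.00 mm³.
X̄ = 5869960.00/48740.00 = 120.43 mm; Ȳ = 5709910.00/48740.00 = 117.15 mm.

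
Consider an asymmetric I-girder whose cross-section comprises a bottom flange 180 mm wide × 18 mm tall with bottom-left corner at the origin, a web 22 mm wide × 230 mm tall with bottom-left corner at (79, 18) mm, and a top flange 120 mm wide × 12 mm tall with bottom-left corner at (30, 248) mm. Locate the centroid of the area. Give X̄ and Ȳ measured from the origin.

Part | A | x̄ᵢ | ȳᵢ | A·x̄ᵢ | A·ȳᵢ
bottom flange | 3240.00 | 90.00 | 9.00 | 291600.00 | 29160.00
web | 5060.00 | 90.00 | 133.00 | 455400.00 | 672980.00
top flange | 1440.00 | 90.00 | 254.00 | 129600.00 | 365760.00
Σ | 9740.00 |  |  | 876600.00 | 1067900.00
X̄ = 876600.00 / 9740.00 = 90.00 mm
Ȳ = 1067900.00 / 9740.00 = 109.64 mm

X̄ = 90.00 mm, Ȳ = 109.64 mm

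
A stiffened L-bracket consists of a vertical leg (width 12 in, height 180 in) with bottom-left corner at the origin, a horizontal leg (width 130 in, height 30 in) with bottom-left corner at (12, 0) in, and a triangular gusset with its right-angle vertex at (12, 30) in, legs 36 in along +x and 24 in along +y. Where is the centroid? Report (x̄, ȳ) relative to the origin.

x̄ = 49.85 in, ȳ = 41.48 in

vertical leg: A = 12 × 180 = 2160.00, centroid at (6.00, 90.00).
horizontal leg: A = 130 × 30 = 3900.00, centroid at (77.00, 15.00).
gusset: A = ½·36·24 = 432.00, centroid at (24.00, 38.00).
ΣA = 6492.00 in², ΣAx̄ = 323628.00 in³, ΣAȳ = 269316.00 in³.
x̄ = 323628.00/6492.00 = 49.85 in; ȳ = 269316.00/6492.00 = 41.48 in.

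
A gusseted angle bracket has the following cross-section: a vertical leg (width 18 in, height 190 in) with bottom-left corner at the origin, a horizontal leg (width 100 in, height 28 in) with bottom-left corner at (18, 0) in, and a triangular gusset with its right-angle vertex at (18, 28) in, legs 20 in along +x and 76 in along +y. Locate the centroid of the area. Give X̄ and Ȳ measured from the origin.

vertical leg: A = 18 × 190 = 3420.00, centroid at (9.00, 95.00).
horizontal leg: A = 100 × 28 = 2800.00, centroid at (68.00, 14.00).
gusset: A = ½·20·76 = 760.00, centroid at (24.67, 53.33).
ΣA = 6980.00 in²
ΣAX̄ = (3420.00)(9.00) + (2800.00)(68.00) + (760.00)(24.67) = 239926.67 in³
ΣAȲ = (3420.00)(95.00) + (2800.00)(14.00) + (760.00)(53.33) = 404633.33 in³
X̄ = 239926.67 / 6980.00 = 34.37 in
Ȳ = 404633.33 / 6980.00 = 57.97 in

X̄ = 34.37 in, Ȳ = 57.97 in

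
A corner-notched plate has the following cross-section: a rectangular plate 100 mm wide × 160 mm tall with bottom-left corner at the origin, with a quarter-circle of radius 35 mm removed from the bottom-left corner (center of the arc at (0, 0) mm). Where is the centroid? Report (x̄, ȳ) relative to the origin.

plate: A = 100 × 160 = 16000.00, centroid at (50.00, 80.00).
removed quarter-circle: A = −¼π·35² = -962.11, centroid at (14.85, 14.85).
ΣA = 15037.89 mm², ΣAx̄ = 785708.33 mm³, ΣAȳ = 1265708.33 mm³.
x̄ = 785708.33/15037.89 = 52.25 mm; ȳ = 1265708.33/15037.89 = 84.17 mm.

x̄ = 52.25 mm, ȳ = 84.17 mm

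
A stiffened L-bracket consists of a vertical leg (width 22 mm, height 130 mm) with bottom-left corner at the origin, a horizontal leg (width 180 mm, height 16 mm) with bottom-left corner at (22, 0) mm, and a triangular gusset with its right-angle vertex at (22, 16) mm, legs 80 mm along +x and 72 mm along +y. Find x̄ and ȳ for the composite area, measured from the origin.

x̄ = 57.33 mm, ȳ = 37.60 mm

Part | A | x̄ᵢ | ȳᵢ | A·x̄ᵢ | A·ȳᵢ
vertical leg | 2860.00 | 11.00 | 65.00 | 31460.00 | 185900.00
horizontal leg | 2880.00 | 112.00 | 8.00 | 322560.00 | 23040.00
gusset | 2880.00 | 48.67 | 40.00 | 140160.00 | 115200.00
Σ | 8620.00 |  |  | 494180.00 | 324140.00
x̄ = 494180.00 / 8620.00 = 57.33 mm
ȳ = 324140.00 / 8620.00 = 37.60 mm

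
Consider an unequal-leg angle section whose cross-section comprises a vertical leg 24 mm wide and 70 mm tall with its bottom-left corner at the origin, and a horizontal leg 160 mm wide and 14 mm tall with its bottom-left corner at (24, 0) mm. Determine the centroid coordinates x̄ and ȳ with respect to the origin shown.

vertical leg: A = 24 × 70 = 1680.00, centroid at (12.00, 35.00).
horizontal leg: A = 160 × 14 = 2240.00, centroid at (104.00, 7.00).
ΣA = 3920.00 mm², ΣAx̄ = 253120.00 mm³, ΣAȳ = 74480.00 mm³.
x̄ = 253120.00/3920.00 = 64.57 mm; ȳ = 74480.00/3920.00 = 19.00 mm.

x̄ = 64.57 mm, ȳ = 19.00 mm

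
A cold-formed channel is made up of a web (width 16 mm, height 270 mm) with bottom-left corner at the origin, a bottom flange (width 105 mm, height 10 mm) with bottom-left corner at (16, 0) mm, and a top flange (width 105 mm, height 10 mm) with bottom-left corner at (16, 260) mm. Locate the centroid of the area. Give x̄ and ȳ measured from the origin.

Part | A | x̄ᵢ | ȳᵢ | A·x̄ᵢ | A·ȳᵢ
web | 4320.00 | 8.00 | 135.00 | 34560.00 | 583200.00
bottom flange | 1050.00 | 68.50 | 5.00 | 71925.00 | 5250.00
top flange | 1050.00 | 68.50 | 265.00 | 71925.00 | 278250.00
Σ | 6420.00 |  |  | 178410.00 | 866700.00
x̄ = 178410.00 / 6420.00 = 27.79 mm
ȳ = 866700.00 / 6420.00 = 135.00 mm

x̄ = 27.79 mm, ȳ = 135.00 mm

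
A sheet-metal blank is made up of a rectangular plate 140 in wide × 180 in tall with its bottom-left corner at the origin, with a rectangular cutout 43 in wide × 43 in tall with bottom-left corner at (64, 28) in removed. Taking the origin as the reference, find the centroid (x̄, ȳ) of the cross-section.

x̄ = 68.77 in, ȳ = 93.21 in

plate: A = 140 × 180 = 25200.00, centroid at (70.00, 90.00).
hole: A = −(43 × 43) = -1849.00, centroid at (85.50, 49.50).
ΣA = 23351.00 in²
ΣAx̄ = (25200.00)(70.00) + (-1849.00)(85.50) = 1605910.50 in³
ΣAȳ = (25200.00)(90.00) + (-1849.00)(49.50) = 2176474.50 in³
x̄ = 1605910.50 / 23351.00 = 68.77 in
ȳ = 2176474.50 / 23351.00 = 93.21 in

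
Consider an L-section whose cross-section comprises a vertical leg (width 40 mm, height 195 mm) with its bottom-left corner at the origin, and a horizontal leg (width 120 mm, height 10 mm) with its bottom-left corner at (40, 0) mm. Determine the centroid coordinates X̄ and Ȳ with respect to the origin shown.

Part | A | x̄ᵢ | ȳᵢ | A·x̄ᵢ | A·ȳᵢ
vertical leg | 7800.00 | 20.00 | 97.50 | 156000.00 | 760500.00
horizontal leg | 1200.00 | 100.00 | 5.00 | 120000.00 | 6000.00
Σ | 9000.00 |  |  | 276000.00 | 766500.00
X̄ = 276000.00 / 9000.00 = 30.67 mm
Ȳ = 766500.00 / 9000.00 = 85.17 mm

X̄ = 30.67 mm, Ȳ = 85.17 mm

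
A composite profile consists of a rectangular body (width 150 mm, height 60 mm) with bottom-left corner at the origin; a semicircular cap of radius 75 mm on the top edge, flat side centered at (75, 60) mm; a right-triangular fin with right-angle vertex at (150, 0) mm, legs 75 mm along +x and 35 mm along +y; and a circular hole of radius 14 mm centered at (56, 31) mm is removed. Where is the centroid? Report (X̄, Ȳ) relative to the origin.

rectangular body: A = 150 × 60 = 9000.00, centroid at (75.00, 30.00).
semicircular top: A = ½π·75² = 8835.73, centroid at (75.00, 91.83).
triangular fin: A = ½·75·35 = 1312.50, centroid at (175.00, 11.67).
hole: A = −π·14² = -615.75, centroid at (56.00, 31.00).
ΣA = 18532.48 mm², ΣAX̄ = 1532885.08 mm³, ΣAȲ = 1077617.94 mm³.
X̄ = 1532885.08/18532.48 = 82.71 mm; Ȳ = 1077617.94/18532.48 = 58.15 mm.

X̄ = 82.71 mm, Ȳ = 58.15 mm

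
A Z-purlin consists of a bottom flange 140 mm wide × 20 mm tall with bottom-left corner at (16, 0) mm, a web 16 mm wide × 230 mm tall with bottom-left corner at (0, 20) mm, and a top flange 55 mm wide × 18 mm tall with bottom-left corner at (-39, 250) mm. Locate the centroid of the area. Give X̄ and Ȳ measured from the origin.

Part | A | x̄ᵢ | ȳᵢ | A·x̄ᵢ | A·ȳᵢ
bottom flange | 2800.00 | 86.00 | 10.00 | 240800.00 | 28000.00
web | 3680.00 | 8.00 | 135.00 | 29440.00 | 496800.00
top flange | 990.00 | -11.50 | 259.00 | -11385.00 | 256410.00
Σ | 7470.00 |  |  | 258855.00 | 781210.00
X̄ = 258855.00 / 7470.00 = 34.65 mm
Ȳ = 781210.00 / 7470.00 = 104.58 mm

X̄ = 34.65 mm, Ȳ = 104.58 mm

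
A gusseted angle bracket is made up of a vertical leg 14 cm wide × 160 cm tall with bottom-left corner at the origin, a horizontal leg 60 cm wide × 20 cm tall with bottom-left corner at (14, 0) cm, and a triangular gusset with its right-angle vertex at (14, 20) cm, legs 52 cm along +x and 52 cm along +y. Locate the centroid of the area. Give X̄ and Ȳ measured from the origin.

X̄ = 23.13 cm, Ȳ = 50.43 cm

Part | A | x̄ᵢ | ȳᵢ | A·x̄ᵢ | A·ȳᵢ
vertical leg | 2240.00 | 7.00 | 80.00 | 15680.00 | 179200.00
horizontal leg | 1200.00 | 44.00 | 10.00 | 52800.00 | 12000.00
gusset | 1352.00 | 31.33 | 37.33 | 42362.67 | 50474.67
Σ | 4792.00 |  |  | 110842.67 | 241674.67
X̄ = 110842.67 / 4792.00 = 23.13 cm
Ȳ = 241674.67 / 4792.00 = 50.43 cm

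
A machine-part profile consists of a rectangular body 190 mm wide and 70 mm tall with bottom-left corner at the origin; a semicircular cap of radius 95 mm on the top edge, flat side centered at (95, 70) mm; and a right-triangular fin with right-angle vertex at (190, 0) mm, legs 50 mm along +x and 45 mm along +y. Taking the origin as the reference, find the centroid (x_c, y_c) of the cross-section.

x_c = 99.39 mm, y_c = 71.55 mm

rectangular body: A = 190 × 70 = 13300.00, centroid at (95.00, 35.00).
semicircular top: A = ½π·95² = 14176.44, centroid at (95.00, 110.32).
triangular fin: A = ½·50·45 = 1125.00, centroid at (206.67, 15.00).
ΣA = 28601.44 mm², ΣAx_c = 2842761.50 mm³, ΣAy_c = 2046308.91 mm³.
x_c = 2842761.50/28601.44 = 99.39 mm; y_c = 2046308.91/28601.44 = 71.55 mm.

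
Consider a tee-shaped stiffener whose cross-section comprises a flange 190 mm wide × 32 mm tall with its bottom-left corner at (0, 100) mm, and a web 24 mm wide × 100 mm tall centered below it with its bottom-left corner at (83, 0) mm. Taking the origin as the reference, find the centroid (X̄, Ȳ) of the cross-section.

Part | A | x̄ᵢ | ȳᵢ | A·x̄ᵢ | A·ȳᵢ
web | 2400.00 | 95.00 | 50.00 | 228000.00 | 120000.00
flange | 6080.00 | 95.00 | 116.00 | 577600.00 | 705280.00
Σ | 8480.00 |  |  | 805600.00 | 825280.00
X̄ = 805600.00 / 8480.00 = 95.00 mm
Ȳ = 825280.00 / 8480.00 = 97.32 mm

X̄ = 95.00 mm, Ȳ = 97.32 mm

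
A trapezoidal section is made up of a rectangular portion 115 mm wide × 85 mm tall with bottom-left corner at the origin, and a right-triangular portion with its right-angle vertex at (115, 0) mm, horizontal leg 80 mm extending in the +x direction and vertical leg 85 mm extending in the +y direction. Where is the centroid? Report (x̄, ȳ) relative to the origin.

x̄ = 79.22 mm, ȳ = 38.84 mm

rectangular portion: A = 115 × 85 = 9775.00, centroid at (57.50, 42.50).
triangular portion: A = ½·80·85 = 3400.00, centroid at (141.67, 28.33).
ΣA = 13175.00 mm²
ΣAx̄ = (9775.00)(57.50) + (3400.00)(141.67) = 1043729.17 mm³
ΣAȳ = (9775.00)(42.50) + (3400.00)(28.33) = 511770.83 mm³
x̄ = 1043729.17 / 13175.00 = 79.22 mm
ȳ = 511770.83 / 13175.00 = 38.84 mm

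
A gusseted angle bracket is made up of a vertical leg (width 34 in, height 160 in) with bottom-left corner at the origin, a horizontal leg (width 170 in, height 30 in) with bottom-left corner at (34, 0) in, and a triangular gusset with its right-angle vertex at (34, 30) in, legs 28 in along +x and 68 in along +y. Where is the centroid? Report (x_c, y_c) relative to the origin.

Part | A | x̄ᵢ | ȳᵢ | A·x̄ᵢ | A·ȳᵢ
vertical leg | 5440.00 | 17.00 | 80.00 | 92480.00 | 435200.00
horizontal leg | 5100.00 | 119.00 | 15.00 | 606900.00 | 76500.00
gusset | 952.00 | 43.33 | 52.67 | 41253.33 | 50138.67
Σ | 11492.00 |  |  | 740633.33 | 561838.67
x_c = 740633.33 / 11492.00 = 64.45 in
y_c = 561838.67 / 11492.00 = 48.89 in

x_c = 64.45 in, y_c = 48.89 in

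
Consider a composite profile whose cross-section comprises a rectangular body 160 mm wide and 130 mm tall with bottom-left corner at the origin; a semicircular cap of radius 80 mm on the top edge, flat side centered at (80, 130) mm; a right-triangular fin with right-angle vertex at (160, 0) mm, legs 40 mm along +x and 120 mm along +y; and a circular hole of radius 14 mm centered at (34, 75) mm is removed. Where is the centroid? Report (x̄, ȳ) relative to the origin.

rectangular body: A = 160 × 130 = 20800.00, centroid at (80.00, 65.00).
semicircular top: A = ½π·80² = 10053.10, centroid at (80.00, 163.95).
triangular fin: A = ½·40·120 = 2400.00, centroid at (173.33, 40.00).
hole: A = −π·14² = -615.75, centroid at (34.00, 75.00).
ΣA = 32637.34 mm²
ΣAx̄ = (20800.00)(80.00) + (10053.10)(80.00) + (2400.00)(173.33) + (-615.75)(34.00) = 2863312.15 mm³
ΣAȳ = (20800.00)(65.00) + (10053.10)(163.95) + (2400.00)(40.00) + (-615.75)(75.00) = 3050054.47 mm³
x̄ = 2863312.15 / 32637.34 = 87.73 mm
ȳ = 3050054.47 / 32637.34 = 93.45 mm

x̄ = 87.73 mm, ȳ = 93.45 mm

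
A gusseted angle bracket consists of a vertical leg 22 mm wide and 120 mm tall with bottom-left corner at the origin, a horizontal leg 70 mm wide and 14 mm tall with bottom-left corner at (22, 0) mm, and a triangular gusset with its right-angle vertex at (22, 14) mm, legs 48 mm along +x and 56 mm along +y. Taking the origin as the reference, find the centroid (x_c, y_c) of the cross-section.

x_c = 27.39 mm, y_c = 42.14 mm

vertical leg: A = 22 × 120 = 2640.00, centroid at (11.00, 60.00).
horizontal leg: A = 70 × 14 = 980.00, centroid at (57.00, 7.00).
gusset: A = ½·48·56 = 1344.00, centroid at (38.00, 32.67).
ΣA = 4964.00 mm²
ΣAx_c = (2640.00)(11.00) + (980.00)(57.00) + (1344.00)(38.00) = 135972.00 mm³
ΣAy_c = (2640.00)(60.00) + (980.00)(7.00) + (1344.00)(32.67) = 209164.00 mm³
x_c = 135972.00 / 4964.00 = 27.39 mm
y_c = 209164.00 / 4964.00 = 42.14 mm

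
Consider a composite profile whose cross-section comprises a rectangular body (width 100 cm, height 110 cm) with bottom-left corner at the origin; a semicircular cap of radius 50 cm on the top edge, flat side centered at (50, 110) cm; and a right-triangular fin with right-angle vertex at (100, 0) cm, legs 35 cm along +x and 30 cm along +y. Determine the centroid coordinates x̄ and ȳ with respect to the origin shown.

x̄ = 52.10 cm, ȳ = 72.84 cm

rectangular body: A = 100 × 110 = 11000.00, centroid at (50.00, 55.00).
semicircular top: A = ½π·50² = 3926.99, centroid at (50.00, 131.22).
triangular fin: A = ½·35·30 = 525.00, centroid at (111.67, 10.00).
ΣA = 15451.99 cm²
ΣAx̄ = (11000.00)(50.00) + (3926.99)(50.00) + (525.00)(111.67) = 804974.54 cm³
ΣAȳ = (11000.00)(55.00) + (3926.99)(131.22) + (525.00)(10.00) = 1125552.32 cm³
x̄ = 804974.54 / 15451.99 = 52.10 cm
ȳ = 1125552.32 / 15451.99 = 72.84 cm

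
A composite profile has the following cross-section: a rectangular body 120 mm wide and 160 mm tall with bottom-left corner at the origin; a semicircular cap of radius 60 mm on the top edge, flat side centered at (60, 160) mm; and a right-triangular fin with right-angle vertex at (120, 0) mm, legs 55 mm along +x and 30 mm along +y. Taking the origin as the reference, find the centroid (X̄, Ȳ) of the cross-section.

rectangular body: A = 120 × 160 = 19200.00, centroid at (60.00, 80.00).
semicircular top: A = ½π·60² = 5654.87, centroid at (60.00, 185.46).
triangular fin: A = ½·55·30 = 825.00, centroid at (138.33, 10.00).
ΣA = 25679.87 mm²
ΣAX̄ = (19200.00)(60.00) + (5654.87)(60.00) + (825.00)(138.33) = 1605417.01 mm³
ΣAȲ = (19200.00)(80.00) + (5654.87)(185.46) + (825.00)(10.00) = 2593028.68 mm³
X̄ = 1605417.01 / 25679.87 = 62.52 mm
Ȳ = 2593028.68 / 25679.87 = 100.98 mm

X̄ = 62.52 mm, Ȳ = 100.98 mm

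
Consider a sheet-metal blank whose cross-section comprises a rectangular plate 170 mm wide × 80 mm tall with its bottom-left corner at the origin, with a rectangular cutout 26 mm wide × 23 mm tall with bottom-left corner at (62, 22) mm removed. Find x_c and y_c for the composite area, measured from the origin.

x_c = 85.46 mm, y_c = 40.30 mm

Part | A | x̄ᵢ | ȳᵢ | A·x̄ᵢ | A·ȳᵢ
plate | 13600.00 | 85.00 | 40.00 | 1156000.00 | 544000.00
hole | -598.00 | 75.00 | 33.50 | -44850.00 | -20033.00
Σ | 13002.00 |  |  | 1111150.00 | 523967.00
x_c = 1111150.00 / 13002.00 = 85.46 mm
y_c = 523967.00 / 13002.00 = 40.30 mm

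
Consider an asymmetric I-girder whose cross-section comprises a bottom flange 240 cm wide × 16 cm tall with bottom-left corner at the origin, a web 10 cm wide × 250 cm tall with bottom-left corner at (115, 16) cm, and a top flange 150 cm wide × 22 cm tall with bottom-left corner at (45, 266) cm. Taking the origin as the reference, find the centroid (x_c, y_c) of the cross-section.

bottom flange: A = 240 × 16 = 3840.00, centroid at (120.00, 8.00).
web: A = 10 × 250 = 2500.00, centroid at (120.00, 141.00).
top flange: A = 150 × 22 = 3300.00, centroid at (120.00, 277.00).
ΣA = 9640.00 cm²
ΣAx_c = (3840.00)(120.00) + (2500.00)(120.00) + (3300.00)(120.00) = 1156800.00 cm³
ΣAy_c = (3840.00)(8.00) + (2500.00)(141.00) + (3300.00)(277.00) = 1297320.00 cm³
x_c = 1156800.00 / 9640.00 = 120.00 cm
y_c = 1297320.00 / 9640.00 = 134.58 cm

x_c = 120.00 cm, y_c = 134.58 cm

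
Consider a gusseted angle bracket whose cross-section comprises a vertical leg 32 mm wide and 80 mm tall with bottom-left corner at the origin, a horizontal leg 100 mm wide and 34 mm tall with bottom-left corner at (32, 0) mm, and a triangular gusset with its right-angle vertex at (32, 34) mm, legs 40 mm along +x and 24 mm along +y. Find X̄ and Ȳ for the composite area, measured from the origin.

X̄ = 53.03 mm, Ȳ = 28.01 mm

vertical leg: A = 32 × 80 = 2560.00, centroid at (16.00, 40.00).
horizontal leg: A = 100 × 34 = 3400.00, centroid at (82.00, 17.00).
gusset: A = ½·40·24 = 480.00, centroid at (45.33, 42.00).
ΣA = 6440.00 mm²
ΣAX̄ = (2560.00)(16.00) + (3400.00)(82.00) + (480.00)(45.33) = 341520.00 mm³
ΣAȲ = (2560.00)(40.00) + (3400.00)(17.00) + (480.00)(42.00) = 180360.00 mm³
X̄ = 341520.00 / 6440.00 = 53.03 mm
Ȳ = 180360.00 / 6440.00 = 28.01 mm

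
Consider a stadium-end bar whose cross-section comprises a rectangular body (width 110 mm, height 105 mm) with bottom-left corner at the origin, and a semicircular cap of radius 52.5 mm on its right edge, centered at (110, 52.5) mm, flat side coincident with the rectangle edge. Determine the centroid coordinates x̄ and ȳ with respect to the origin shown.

rectangular body: A = 110 × 105 = 11550.00, centroid at (55.00, 52.50).
semicircular end: A = ½π·52.5² = 4329.51, centroid at (132.28, 52.50).
ΣA = 15879.51 mm²
ΣAx̄ = (11550.00)(55.00) + (4329.51)(132.28) = 1207964.56 mm³
ΣAȳ = (11550.00)(52.50) + (4329.51)(52.50) = 833674.14 mm³
x̄ = 1207964.56 / 15879.51 = 76.07 mm
ȳ = 833674.14 / 15879.51 = 52.50 mm

x̄ = 76.07 mm, ȳ = 52.50 mm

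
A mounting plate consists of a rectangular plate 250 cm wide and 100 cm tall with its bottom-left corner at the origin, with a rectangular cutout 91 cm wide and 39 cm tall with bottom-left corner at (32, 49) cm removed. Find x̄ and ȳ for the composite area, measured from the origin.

Part | A | x̄ᵢ | ȳᵢ | A·x̄ᵢ | A·ȳᵢ
plate | 25000.00 | 125.00 | 50.00 | 3125000.00 | 1250000.00
hole | -3549.00 | 77.50 | 68.50 | -275047.50 | -243106.50
Σ | 21451.00 |  |  | 2849952.50 | 1006893.50
x̄ = 2849952.50 / 21451.00 = 132.86 cm
ȳ = 1006893.50 / 21451.00 = 46.94 cm

x̄ = 132.86 cm, ȳ = 46.94 cm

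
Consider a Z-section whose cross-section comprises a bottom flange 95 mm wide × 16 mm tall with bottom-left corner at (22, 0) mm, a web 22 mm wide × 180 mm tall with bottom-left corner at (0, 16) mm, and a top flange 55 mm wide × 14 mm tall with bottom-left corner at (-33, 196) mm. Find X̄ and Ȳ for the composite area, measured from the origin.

X̄ = 23.19 mm, Ȳ = 94.12 mm

bottom flange: A = 95 × 16 = 1520.00, centroid at (69.50, 8.00).
web: A = 22 × 180 = 3960.00, centroid at (11.00, 106.00).
top flange: A = 55 × 14 = 770.00, centroid at (-5.50, 203.00).
ΣA = 6250.00 mm², ΣAX̄ = 144965.00 mm³, ΣAȲ = 588230.00 mm³.
X̄ = 144965.00/6250.00 = 23.19 mm; Ȳ = 588230.00/6250.00 = 94.12 mm.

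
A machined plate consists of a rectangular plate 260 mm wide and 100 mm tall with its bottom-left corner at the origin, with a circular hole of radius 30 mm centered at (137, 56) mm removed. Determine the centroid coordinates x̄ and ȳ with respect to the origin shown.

x̄ = 129.15 mm, ȳ = 49.27 mm

plate: A = 260 × 100 = 26000.00, centroid at (130.00, 50.00).
hole: A = −π·30² = -2827.43, centroid at (137.00, 56.00).
ΣA = 23172.57 mm², ΣAx̄ = 2992641.63 mm³, ΣAȳ = 1141663.73 mm³.
x̄ = 2992641.63/23172.57 = 129.15 mm; ȳ = 1141663.73/23172.57 = 49.27 mm.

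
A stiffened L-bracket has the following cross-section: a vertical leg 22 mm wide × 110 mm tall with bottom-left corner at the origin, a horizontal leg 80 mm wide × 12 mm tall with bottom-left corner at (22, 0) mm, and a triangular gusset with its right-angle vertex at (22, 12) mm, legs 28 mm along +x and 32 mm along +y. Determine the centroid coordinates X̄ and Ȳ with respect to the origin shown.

vertical leg: A = 22 × 110 = 2420.00, centroid at (11.00, 55.00).
horizontal leg: A = 80 × 12 = 960.00, centroid at (62.00, 6.00).
gusset: A = ½·28·32 = 448.00, centroid at (31.33, 22.67).
ΣA = 3828.00 mm², ΣAX̄ = 100177.33 mm³, ΣAȲ = 149014.67 mm³.
X̄ = 100177.33/3828.00 = 26.17 mm; Ȳ = 149014.67/3828.00 = 38.93 mm.

X̄ = 26.17 mm, Ȳ = 38.93 mm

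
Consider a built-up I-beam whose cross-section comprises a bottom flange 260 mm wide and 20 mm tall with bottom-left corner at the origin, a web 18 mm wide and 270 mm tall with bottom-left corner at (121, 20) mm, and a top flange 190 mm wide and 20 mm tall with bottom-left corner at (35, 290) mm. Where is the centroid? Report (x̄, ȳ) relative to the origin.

x̄ = 130.00 mm, ȳ = 140.35 mm

bottom flange: A = 260 × 20 = 5200.00, centroid at (130.00, 10.00).
web: A = 18 × 270 = 4860.00, centroid at (130.00, 155.00).
top flange: A = 190 × 20 = 3800.00, centroid at (130.00, 300.00).
ΣA = 13860.00 mm², ΣAx̄ = 1801800.00 mm³, ΣAȳ = 1945300.00 mm³.
x̄ = 1801800.00/13860.00 = 130.00 mm; ȳ = 1945300.00/13860.00 = 140.35 mm.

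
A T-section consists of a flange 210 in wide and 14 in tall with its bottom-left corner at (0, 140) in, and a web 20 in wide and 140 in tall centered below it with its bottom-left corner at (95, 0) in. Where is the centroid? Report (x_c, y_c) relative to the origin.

x_c = 105.00 in, y_c = 109.44 in

web: A = 20 × 140 = 2800.00, centroid at (105.00, 70.00).
flange: A = 210 × 14 = 2940.00, centroid at (105.00, 147.00).
ΣA = 5740.00 in²
ΣAx_c = (2800.00)(105.00) + (2940.00)(105.00) = 602700.00 in³
ΣAy_c = (2800.00)(70.00) + (2940.00)(147.00) = 628180.00 in³
x_c = 602700.00 / 5740.00 = 105.00 in
y_c = 628180.00 / 5740.00 = 109.44 in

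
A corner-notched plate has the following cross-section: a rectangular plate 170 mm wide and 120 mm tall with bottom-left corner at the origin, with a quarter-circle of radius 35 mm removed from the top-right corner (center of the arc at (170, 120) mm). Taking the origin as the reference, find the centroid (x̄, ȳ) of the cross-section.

x̄ = 81.53 mm, ȳ = 57.77 mm

plate: A = 170 × 120 = 20400.00, centroid at (85.00, 60.00).
removed quarter-circle: A = −¼π·35² = -962.11, centroid at (155.15, 105.15).
ΣA = 19437.89 mm²
ΣAx̄ = (20400.00)(85.00) + (-962.11)(155.15) = 1584732.50 mm³
ΣAȳ = (20400.00)(60.00) + (-962.11)(105.15) = 1122838.14 mm³
x̄ = 1584732.50 / 19437.89 = 81.53 mm
ȳ = 1122838.14 / 19437.89 = 57.77 mm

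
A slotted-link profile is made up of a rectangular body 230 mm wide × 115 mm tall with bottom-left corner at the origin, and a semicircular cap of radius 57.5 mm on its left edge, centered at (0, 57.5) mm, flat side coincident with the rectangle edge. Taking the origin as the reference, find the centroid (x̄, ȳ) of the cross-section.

rectangular body: A = 230 × 115 = 26450.00, centroid at (115.00, 57.50).
semicircular end: A = ½π·57.5² = 5193.45, centroid at (-24.40, 57.50).
ΣA = 31643.45 mm²
ΣAx̄ = (26450.00)(115.00) + (5193.45)(-24.40) = 2915010.42 mm³
ΣAȳ = (26450.00)(57.50) + (5193.45)(57.50) = 1819498.11 mm³
x̄ = 2915010.42 / 31643.45 = 92.12 mm
ȳ = 1819498.11 / 31643.45 = 57.50 mm

x̄ = 92.12 mm, ȳ = 57.50 mm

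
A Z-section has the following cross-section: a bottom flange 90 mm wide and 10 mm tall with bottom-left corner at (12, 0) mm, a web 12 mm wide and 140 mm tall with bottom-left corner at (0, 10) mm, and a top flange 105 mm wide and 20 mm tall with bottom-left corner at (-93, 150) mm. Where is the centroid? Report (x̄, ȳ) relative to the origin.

Part | A | x̄ᵢ | ȳᵢ | A·x̄ᵢ | A·ȳᵢ
bottom flange | 900.00 | 57.00 | 5.00 | 51300.00 | 4500.00
web | 1680.00 | 6.00 | 80.00 | 10080.00 | 134400.00
top flange | 2100.00 | -40.50 | 160.00 | -85050.00 | 336000.00
Σ | 4680.00 |  |  | -23670.00 | 474900.00
x̄ = -23670.00 / 4680.00 = -5.06 mm
ȳ = 474900.00 / 4680.00 = 101.47 mm

x̄ = -5.06 mm, ȳ = 101.47 mm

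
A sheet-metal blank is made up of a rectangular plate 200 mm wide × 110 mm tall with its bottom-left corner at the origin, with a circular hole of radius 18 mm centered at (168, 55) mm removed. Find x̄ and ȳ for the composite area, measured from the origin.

x̄ = 96.70 mm, ȳ = 55.00 mm

Part | A | x̄ᵢ | ȳᵢ | A·x̄ᵢ | A·ȳᵢ
plate | 22000.00 | 100.00 | 55.00 | 2200000.00 | 1210000.00
hole | -1017.88 | 168.00 | 55.00 | -171003.17 | -55983.18
Σ | 20982.12 |  |  | 2028996.83 | 1154016.82
x̄ = 2028996.83 / 20982.12 = 96.70 mm
ȳ = 1154016.82 / 20982.12 = 55.00 mm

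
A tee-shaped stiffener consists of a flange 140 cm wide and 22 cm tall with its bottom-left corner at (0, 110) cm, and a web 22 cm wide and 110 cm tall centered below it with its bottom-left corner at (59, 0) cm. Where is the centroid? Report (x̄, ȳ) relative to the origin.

web: A = 22 × 110 = 2420.00, centroid at (70.00, 55.00).
flange: A = 140 × 22 = 3080.00, centroid at (70.00, 121.00).
ΣA = 5500.00 cm², ΣAx̄ = 385000.00 cm³, ΣAȳ = 505780.00 cm³.
x̄ = 385000.00/5500.00 = 70.00 cm; ȳ = 505780.00/5500.00 = 91.96 cm.

x̄ = 70.00 cm, ȳ = 91.96 cm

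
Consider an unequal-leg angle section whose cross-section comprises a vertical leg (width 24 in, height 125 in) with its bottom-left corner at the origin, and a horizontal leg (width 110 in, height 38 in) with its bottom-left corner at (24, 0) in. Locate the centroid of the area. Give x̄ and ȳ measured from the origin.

x̄ = 51.01 in, ȳ = 37.18 in

Part | A | x̄ᵢ | ȳᵢ | A·x̄ᵢ | A·ȳᵢ
vertical leg | 3000.00 | 12.00 | 62.50 | 36000.00 | 187500.00
horizontal leg | 4180.00 | 79.00 | 19.00 | 330220.00 | 79420.00
Σ | 7180.00 |  |  | 366220.00 | 266920.00
x̄ = 366220.00 / 7180.00 = 51.01 in
ȳ = 266920.00 / 7180.00 = 37.18 in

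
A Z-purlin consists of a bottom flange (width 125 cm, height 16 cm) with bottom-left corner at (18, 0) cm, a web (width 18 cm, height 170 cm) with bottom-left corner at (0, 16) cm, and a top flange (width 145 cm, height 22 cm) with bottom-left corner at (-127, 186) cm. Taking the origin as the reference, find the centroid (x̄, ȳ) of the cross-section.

x̄ = 1.78 cm, ȳ = 115.57 cm

bottom flange: A = 125 × 16 = 2000.00, centroid at (80.50, 8.00).
web: A = 18 × 170 = 3060.00, centroid at (9.00, 101.00).
top flange: A = 145 × 22 = 3190.00, centroid at (-54.50, 197.00).
ΣA = 8250.00 cm²
ΣAx̄ = (2000.00)(80.50) + (3060.00)(9.00) + (3190.00)(-54.50) = 14685.00 cm³
ΣAȳ = (2000.00)(8.00) + (3060.00)(101.00) + (3190.00)(197.00) = 953490.00 cm³
x̄ = 14685.00 / 8250.00 = 1.78 cm
ȳ = 953490.00 / 8250.00 = 115.57 cm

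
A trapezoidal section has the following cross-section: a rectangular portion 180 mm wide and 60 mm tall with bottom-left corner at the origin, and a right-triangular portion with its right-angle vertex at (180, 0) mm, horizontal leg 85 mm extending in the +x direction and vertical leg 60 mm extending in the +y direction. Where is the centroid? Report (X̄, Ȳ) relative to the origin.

Part | A | x̄ᵢ | ȳᵢ | A·x̄ᵢ | A·ȳᵢ
rectangular portion | 10800.00 | 90.00 | 30.00 | 972000.00 | 324000.00
triangular portion | 2550.00 | 208.33 | 20.00 | 531250.00 | 51000.00
Σ | 13350.00 |  |  | 1503250.00 | 375000.00
X̄ = 1503250.00 / 13350.00 = 112.60 mm
Ȳ = 375000.00 / 13350.00 = 28.09 mm

X̄ = 112.60 mm, Ȳ = 28.09 mm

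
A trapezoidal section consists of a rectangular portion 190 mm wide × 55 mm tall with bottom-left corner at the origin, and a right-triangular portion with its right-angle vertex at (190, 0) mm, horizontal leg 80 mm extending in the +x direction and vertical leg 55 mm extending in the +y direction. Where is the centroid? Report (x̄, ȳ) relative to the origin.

rectangular portion: A = 190 × 55 = 10450.00, centroid at (95.00, 27.50).
triangular portion: A = ½·80·55 = 2200.00, centroid at (216.67, 18.33).
ΣA = 12650.00 mm²
ΣAx̄ = (10450.00)(95.00) + (2200.00)(216.67) = 1469416.67 mm³
ΣAȳ = (10450.00)(27.50) + (2200.00)(18.33) = 327708.33 mm³
x̄ = 1469416.67 / 12650.00 = 116.16 mm
ȳ = 327708.33 / 12650.00 = 25.91 mm

x̄ = 116.16 mm, ȳ = 25.91 mm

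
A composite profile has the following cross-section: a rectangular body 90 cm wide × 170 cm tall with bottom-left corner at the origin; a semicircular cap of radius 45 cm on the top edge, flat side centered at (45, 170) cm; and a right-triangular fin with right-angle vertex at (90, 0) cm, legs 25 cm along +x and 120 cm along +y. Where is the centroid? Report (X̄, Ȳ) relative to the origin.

rectangular body: A = 90 × 170 = 15300.00, centroid at (45.00, 85.00).
semicircular top: A = ½π·45² = 3180.86, centroid at (45.00, 189.10).
triangular fin: A = ½·25·120 = 1500.00, centroid at (98.33, 40.00).
ΣA = 19980.86 cm²
ΣAX̄ = (15300.00)(45.00) + (3180.86)(45.00) + (1500.00)(98.33) = 979138.82 cm³
ΣAȲ = (15300.00)(85.00) + (3180.86)(189.10) + (1500.00)(40.00) = 1961996.64 cm³
X̄ = 979138.82 / 19980.86 = 49.00 cm
Ȳ = 1961996.64 / 19980.86 = 98.19 cm

X̄ = 49.00 cm, Ȳ = 98.19 cm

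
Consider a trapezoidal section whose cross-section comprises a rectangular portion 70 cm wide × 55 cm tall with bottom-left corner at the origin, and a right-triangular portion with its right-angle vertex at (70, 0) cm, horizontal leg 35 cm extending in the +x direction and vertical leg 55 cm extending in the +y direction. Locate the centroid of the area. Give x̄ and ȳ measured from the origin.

x̄ = 44.33 cm, ȳ = 25.67 cm

rectangular portion: A = 70 × 55 = 3850.00, centroid at (35.00, 27.50).
triangular portion: A = ½·35·55 = 962.50, centroid at (81.67, 18.33).
ΣA = 4812.50 cm², ΣAx̄ = 213354.17 cm³, ΣAȳ = 123520.83 cm³.
x̄ = 213354.17/4812.50 = 44.33 cm; ȳ = 123520.83/4812.50 = 25.67 cm.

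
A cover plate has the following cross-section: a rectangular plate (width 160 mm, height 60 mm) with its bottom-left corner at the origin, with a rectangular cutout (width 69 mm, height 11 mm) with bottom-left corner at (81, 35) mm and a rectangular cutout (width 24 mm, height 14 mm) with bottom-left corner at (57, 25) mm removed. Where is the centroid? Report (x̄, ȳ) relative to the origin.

x̄ = 77.27 mm, ȳ = 28.98 mm

Part | A | x̄ᵢ | ȳᵢ | A·x̄ᵢ | A·ȳᵢ
plate | 9600.00 | 80.00 | 30.00 | 768000.00 | 288000.00
hole 1 | -759.00 | 115.50 | 40.50 | -87664.50 | -30739.50
hole 2 | -336.00 | 69.00 | 32.00 | -23184.00 | -10752.00
Σ | 8505.00 |  |  | 657151.50 | 246508.50
x̄ = 657151.50 / 8505.00 = 77.27 mm
ȳ = 246508.50 / 8505.00 = 28.98 mm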